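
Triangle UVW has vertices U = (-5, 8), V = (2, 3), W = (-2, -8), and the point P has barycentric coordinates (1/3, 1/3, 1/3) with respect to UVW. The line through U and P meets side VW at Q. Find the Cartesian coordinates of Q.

Line UP meets VW where the U-coordinate vanishes; zeroing P's U-weight and renormalizing leaves V, W-weights 1/3 : 1/3 → (1/2, 1/2).
So Q = (1/2)·V + (1/2)·W = (0, -5/2).

(0, -5/2)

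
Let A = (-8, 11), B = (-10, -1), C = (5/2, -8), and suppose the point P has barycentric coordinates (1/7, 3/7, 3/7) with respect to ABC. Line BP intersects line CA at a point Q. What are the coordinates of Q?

Line BP meets CA where the B-coordinate vanishes; zeroing P's B-weight and renormalizing leaves C, A-weights 3/7 : 1/7 → (3/4, 1/4).
So Q = (3/4)·C + (1/4)·A = (-1/8, -13/4).

(-1/8, -13/4)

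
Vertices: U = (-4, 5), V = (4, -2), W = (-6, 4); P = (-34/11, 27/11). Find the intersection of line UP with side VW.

(-3, 11/5)

Barycentric coordinates of P with respect to UVW: (1/11, 3/11, 7/11).
On side VW the U-coordinate is zero; dropping P's U-weight 1/11 and renormalizing the remaining 3/11 : 7/11 gives weights 3/10, 7/10 on V, W.
Q = (3/10)·(4, -2) + (7/10)·(-6, 4) = (-3, 11/5).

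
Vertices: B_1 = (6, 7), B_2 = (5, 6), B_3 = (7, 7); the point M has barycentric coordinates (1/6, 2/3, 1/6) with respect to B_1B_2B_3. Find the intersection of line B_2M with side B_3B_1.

Line B_2M meets B_3B_1 where the B_2-coordinate vanishes; zeroing M's B_2-weight and renormalizing leaves B_3, B_1-weights 1/6 : 1/6 → (1/2, 1/2).
So N = (1/2)·B_3 + (1/2)·B_1 = (13/2, 7).

(13/2, 7)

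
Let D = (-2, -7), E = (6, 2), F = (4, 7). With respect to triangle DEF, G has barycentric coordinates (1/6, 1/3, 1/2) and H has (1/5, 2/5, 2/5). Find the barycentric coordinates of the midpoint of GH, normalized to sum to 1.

(11/60, 11/30, 9/20)

Since both coordinate triples sum to 1, the midpoint's barycentrics are the componentwise average.
(1/6+1/5)/2 = 11/60; similarly 11/30 and 9/20.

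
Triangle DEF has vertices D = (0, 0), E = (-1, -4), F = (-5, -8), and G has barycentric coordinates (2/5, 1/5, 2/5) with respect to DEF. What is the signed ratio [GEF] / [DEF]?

The signed ratio [GEF]/[DEF] equals the barycentric coordinate of G at vertex D, which is 2/5.

2/5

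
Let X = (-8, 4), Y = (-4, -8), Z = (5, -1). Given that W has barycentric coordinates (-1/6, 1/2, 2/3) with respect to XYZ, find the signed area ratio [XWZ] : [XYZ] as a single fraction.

The signed ratio [XWZ]/[XYZ] equals the barycentric coordinate of W at vertex Y, which is 1/2.

1/2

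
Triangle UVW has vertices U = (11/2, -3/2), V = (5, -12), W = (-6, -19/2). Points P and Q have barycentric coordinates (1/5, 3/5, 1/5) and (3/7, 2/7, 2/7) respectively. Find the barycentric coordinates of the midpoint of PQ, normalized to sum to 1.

(11/35, 31/70, 17/70)

Since both coordinate triples sum to 1, the midpoint's barycentrics are the componentwise average.
(1/5+3/7)/2 = 11/35; similarly 31/70 and 17/70.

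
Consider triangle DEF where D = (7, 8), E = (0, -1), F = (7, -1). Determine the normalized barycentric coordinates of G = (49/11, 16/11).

Signed area of the reference triangle: [DEF] = ½·(7·(-1−(-1)) + 0·(-1−8) + 7·(8−(-1))) = ½·(0 + 0 + 63) = 63/2.
[GEF] = ½·((49/11)·(-1−(-1)) + 0·(-1−(16/11)) + 7·(16/11−(-1))) = ½·(0 + 0 + 189/11) = 189/22, so the D-coordinate is (189/22)/(63/2) = 3/11.
[DGF] = ½·(7·(16/11−(-1)) + (49/11)·(-1−8) + 7·(8−(16/11))) = ½·(189/11 − 441/11 + 504/11) = 126/11, so the E-coordinate is 4/11.
[DEG] = ½·(7·(-1−(16/11)) + 0·(16/11−8) + (49/11)·(8−(-1))) = ½·(-189/11 + 0 + 441/11) = 126/11, so the F-coordinate is 4/11.
Check: 3/11 + 4/11 + 4/11 = 1.

(3/11, 4/11, 4/11)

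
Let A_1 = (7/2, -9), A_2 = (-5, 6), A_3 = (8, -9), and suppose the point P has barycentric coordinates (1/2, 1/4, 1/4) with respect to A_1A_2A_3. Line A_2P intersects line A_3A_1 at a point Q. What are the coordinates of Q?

Line A_2P meets A_3A_1 where the A_2-coordinate vanishes; zeroing P's A_2-weight and renormalizing leaves A_3, A_1-weights 1/4 : 1/2 → (1/3, 2/3).
So Q = (1/3)·A_3 + (2/3)·A_1 = (5, -9).

(5, -9)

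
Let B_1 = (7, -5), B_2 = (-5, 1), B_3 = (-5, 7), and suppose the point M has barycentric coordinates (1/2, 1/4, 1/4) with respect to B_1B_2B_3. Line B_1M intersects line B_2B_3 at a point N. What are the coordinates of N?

(-5, 4)

Line B_1M meets B_2B_3 where the B_1-coordinate vanishes; zeroing M's B_1-weight and renormalizing leaves B_2, B_3-weights 1/4 : 1/4 → (1/2, 1/2).
So N = (1/2)·B_2 + (1/2)·B_3 = (-5, 4).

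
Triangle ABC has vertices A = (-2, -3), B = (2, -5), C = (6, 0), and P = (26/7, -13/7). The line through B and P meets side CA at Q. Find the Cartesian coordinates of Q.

Barycentric coordinates of P with respect to ABC: (1/7, 2/7, 4/7).
On side CA the B-coordinate is zero; dropping P's B-weight 2/7 and renormalizing the remaining 4/7 : 1/7 gives weights 4/5, 1/5 on C, A.
Q = (4/5)·(6, 0) + (1/5)·(-2, -3) = (22/5, -3/5).

(22/5, -3/5)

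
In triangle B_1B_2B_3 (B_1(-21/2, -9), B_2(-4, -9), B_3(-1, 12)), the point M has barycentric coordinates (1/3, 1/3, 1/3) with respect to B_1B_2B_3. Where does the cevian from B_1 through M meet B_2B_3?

Line B_1M meets B_2B_3 where the B_1-coordinate vanishes; zeroing M's B_1-weight and renormalizing leaves B_2, B_3-weights 1/3 : 1/3 → (1/2, 1/2).
So N = (1/2)·B_2 + (1/2)·B_3 = (-5/2, 3/2).

(-5/2, 3/2)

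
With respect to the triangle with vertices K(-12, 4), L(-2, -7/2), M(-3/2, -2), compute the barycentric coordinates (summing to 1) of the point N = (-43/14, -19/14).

Signed area of the reference triangle: [KLM] = ½·((-12)·(-7/2−(-2)) + (-2)·(-2−4) + (-3/2)·(4−(-7/2))) = ½·(18 + 12 − 45/4) = 75/8.
[NLM] = ½·((-43/14)·(-7/2−(-2)) + (-2)·(-2−(-19/14)) + (-3/2)·(-19/14−(-7/2))) = ½·(129/28 + 9/7 − 45/14) = 75/56, so the K-coordinate is (75/56)/(75/8) = 1/7.
[KNM] = ½·((-12)·(-19/14−(-2)) + (-43/14)·(-2−4) + (-3/2)·(4−(-19/14))) = ½·(-54/7 + 129/7 − 225/28) = 75/56, so the L-coordinate is 1/7.
[KLN] = ½·((-12)·(-7/2−(-19/14)) + (-2)·(-19/14−4) + (-43/14)·(4−(-7/2))) = ½·(180/7 + 75/7 − 645/28) = 375/56, so the M-coordinate is 5/7.
Check: 1/7 + 1/7 + 5/7 = 1.

(1/7, 1/7, 5/7)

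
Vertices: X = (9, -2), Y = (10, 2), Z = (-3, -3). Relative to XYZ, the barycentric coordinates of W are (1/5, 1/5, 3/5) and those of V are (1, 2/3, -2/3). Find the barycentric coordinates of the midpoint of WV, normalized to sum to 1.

Since both coordinate triples sum to 1, the midpoint's barycentrics are the componentwise average.
(1/5+1)/2 = 3/5; similarly 13/30 and -1/30.

(3/5, 13/30, -1/30)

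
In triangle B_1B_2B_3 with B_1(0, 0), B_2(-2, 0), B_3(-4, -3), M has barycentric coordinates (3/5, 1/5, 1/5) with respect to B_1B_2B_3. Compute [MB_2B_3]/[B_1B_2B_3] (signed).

The signed ratio [MB_2B_3]/[B_1B_2B_3] equals the barycentric coordinate of M at vertex B_1, which is 3/5.

3/5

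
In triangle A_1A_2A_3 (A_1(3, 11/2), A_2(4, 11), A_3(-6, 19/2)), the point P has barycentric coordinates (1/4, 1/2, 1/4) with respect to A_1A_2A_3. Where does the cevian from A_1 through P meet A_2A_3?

Line A_1P meets A_2A_3 where the A_1-coordinate vanishes; zeroing P's A_1-weight and renormalizing leaves A_2, A_3-weights 1/2 : 1/4 → (2/3, 1/3).
So Q = (2/3)·A_2 + (1/3)·A_3 = (2/3, 21/2).

(2/3, 21/2)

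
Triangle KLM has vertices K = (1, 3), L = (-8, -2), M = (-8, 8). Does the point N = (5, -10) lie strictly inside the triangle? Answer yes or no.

no

Barycentric coordinates of N: (13/9, 97/90, -137/90).
The three coordinates are positive, positive, negative; a point is interior exactly when all three are positive.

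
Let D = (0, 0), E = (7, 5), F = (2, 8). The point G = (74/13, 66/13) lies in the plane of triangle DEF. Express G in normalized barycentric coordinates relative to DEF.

Signed area of the reference triangle: [DEF] = ½·(0·(5−8) + 7·(8−0) + 2·(0−5)) = ½·(0 + 56 − 10) = 23.
[GEF] = ½·((74/13)·(5−8) + 7·(8−(66/13)) + 2·(66/13−5)) = ½·(-222/13 + 266/13 + 2/13) = 23/13, so the D-coordinate is (23/13)/23 = 1/13.
[DGF] = ½·(0·(66/13−8) + (74/13)·(8−0) + 2·(0−(66/13))) = ½·(0 + 592/13 − 132/13) = 230/13, so the E-coordinate is 10/13.
[DEG] = ½·(0·(5−(66/13)) + 7·(66/13−0) + (74/13)·(0−5)) = ½·(0 + 462/13 − 370/13) = 46/13, so the F-coordinate is 2/13.
Check: 1/13 + 10/13 + 2/13 = 1.

(1/13, 10/13, 2/13)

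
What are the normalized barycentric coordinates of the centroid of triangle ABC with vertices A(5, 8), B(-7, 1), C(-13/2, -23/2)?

(1/3, 1/3, 1/3)

The centroid is the average of the vertices, so each weight is 1/3.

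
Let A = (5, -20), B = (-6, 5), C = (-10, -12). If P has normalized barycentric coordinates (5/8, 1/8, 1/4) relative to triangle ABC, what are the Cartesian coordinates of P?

P = (5/8)·A + (1/8)·B + (1/4)·C.
x-coordinate: (5/8)·5 + (1/8)·(-6) + (1/4)·(-10) = -1/8.
y-coordinate: (5/8)·(-20) + (1/8)·5 + (1/4)·(-12) = -119/8.

(-1/8, -119/8)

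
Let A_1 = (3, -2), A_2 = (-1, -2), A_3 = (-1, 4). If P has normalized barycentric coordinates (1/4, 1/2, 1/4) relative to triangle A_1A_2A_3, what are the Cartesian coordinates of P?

P = (1/4)·A_1 + (1/2)·A_2 + (1/4)·A_3.
x-coordinate: (1/4)·3 + (1/2)·(-1) + (1/4)·(-1) = 0.
y-coordinate: (1/4)·(-2) + (1/2)·(-2) + (1/4)·4 = -1/2.

(0, -1/2)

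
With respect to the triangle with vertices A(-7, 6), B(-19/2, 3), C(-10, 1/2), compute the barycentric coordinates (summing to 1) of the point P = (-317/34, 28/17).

Signed area of the reference triangle: [ABC] = ½·((-7)·(3−(1/2)) + (-19/2)·(1/2−6) + (-10)·(6−3)) = ½·(-35/2 + 209/4 − 30) = 19/8.
[PBC] = ½·((-317/34)·(3−(1/2)) + (-19/2)·(1/2−(28/17)) + (-10)·(28/17−3)) = ½·(-1585/68 + 741/68 + 230/17) = 19/34, so the A-coordinate is (19/34)/(19/8) = 4/17.
[APC] = ½·((-7)·(28/17−(1/2)) + (-317/34)·(1/2−6) + (-10)·(6−(28/17))) = ½·(-273/34 + 3487/68 − 740/17) = -19/136, so the B-coordinate is -1/17.
[ABP] = ½·((-7)·(3−(28/17)) + (-19/2)·(28/17−6) + (-317/34)·(6−3)) = ½·(-161/17 + 703/17 − 951/34) = 133/68, so the C-coordinate is 14/17.

(4/17, -1/17, 14/17)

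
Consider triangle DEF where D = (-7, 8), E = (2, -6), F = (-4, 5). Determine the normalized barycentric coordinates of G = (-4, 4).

(2/5, 1/5, 2/5)

Signed area of the reference triangle: [DEF] = ½·((-7)·(-6−5) + 2·(5−8) + (-4)·(8−(-6))) = ½·(77 − 6 − 56) = 15/2.
[GEF] = ½·((-4)·(-6−5) + 2·(5−4) + (-4)·(4−(-6))) = ½·(44 + 2 − 40) = 3, so the D-coordinate is 3/(15/2) = 2/5.
[DGF] = ½·((-7)·(4−5) + (-4)·(5−8) + (-4)·(8−4)) = ½·(7 + 12 − 16) = 3/2, so the E-coordinate is 1/5.
[DEG] = ½·((-7)·(-6−4) + 2·(4−8) + (-4)·(8−(-6))) = ½·(70 − 8 − 56) = 3, so the F-coordinate is 2/5.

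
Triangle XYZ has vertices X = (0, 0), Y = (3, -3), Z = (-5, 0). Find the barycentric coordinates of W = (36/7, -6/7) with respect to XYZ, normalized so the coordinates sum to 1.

Signed area of the reference triangle: [XYZ] = ½·(0·(-3−0) + 3·(0−0) + (-5)·(0−(-3))) = ½·(0 + 0 − 15) = -15/2.
[WYZ] = ½·((36/7)·(-3−0) + 3·(0−(-6/7)) + (-5)·(-6/7−(-3))) = ½·(-108/7 + 18/7 − 75/7) = -165/14, so the X-coordinate is (-165/14)/(-15/2) = 11/7.
[XWZ] = ½·(0·(-6/7−0) + (36/7)·(0−0) + (-5)·(0−(-6/7))) = ½·(0 + 0 − 30/7) = -15/7, so the Y-coordinate is 2/7.
[XYW] = ½·(0·(-3−(-6/7)) + 3·(-6/7−0) + (36/7)·(0−(-3))) = ½·(0 − 18/7 + 108/7) = 45/7, so the Z-coordinate is -6/7.

(11/7, 2/7, -6/7)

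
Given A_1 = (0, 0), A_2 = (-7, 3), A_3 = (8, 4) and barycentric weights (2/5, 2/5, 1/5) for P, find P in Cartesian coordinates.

P = (2/5)·A_1 + (2/5)·A_2 + (1/5)·A_3.
x-coordinate: (2/5)·0 + (2/5)·(-7) + (1/5)·8 = -6/5.
y-coordinate: (2/5)·0 + (2/5)·3 + (1/5)·4 = 2.

(-6/5, 2)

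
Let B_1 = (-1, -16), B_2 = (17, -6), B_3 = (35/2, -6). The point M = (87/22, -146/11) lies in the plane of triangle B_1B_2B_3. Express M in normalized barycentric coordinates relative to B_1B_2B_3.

Signed area of the reference triangle: [B_1B_2B_3] = ½·((-1)·(-6−(-6)) + 17·(-6−(-16)) + (35/2)·(-16−(-6))) = ½·(0 + 170 − 175) = -5/2.
[MB_2B_3] = ½·((87/22)·(-6−(-6)) + 17·(-6−(-146/11)) + (35/2)·(-146/11−(-6))) = ½·(0 + 1360/11 − 1400/11) = -20/11, so the B_1-coordinate is (-20/11)/(-5/2) = 8/11.
[B_1MB_3] = ½·((-1)·(-146/11−(-6)) + (87/22)·(-6−(-16)) + (35/2)·(-16−(-146/11))) = ½·(80/11 + 435/11 − 525/11) = -5/11, so the B_2-coordinate is 2/11.
[B_1B_2M] = ½·((-1)·(-6−(-146/11)) + 17·(-146/11−(-16)) + (87/22)·(-16−(-6))) = ½·(-80/11 + 510/11 − 435/11) = -5/22, so the B_3-coordinate is 1/11.

(8/11, 2/11, 1/11)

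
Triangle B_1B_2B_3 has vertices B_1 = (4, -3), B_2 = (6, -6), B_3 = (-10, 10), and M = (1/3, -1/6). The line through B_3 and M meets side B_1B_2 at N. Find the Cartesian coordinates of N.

Barycentric coordinates of M with respect to B_1B_2B_3: (1/6, 1/2, 1/3).
On side B_1B_2 the B_3-coordinate is zero; dropping M's B_3-weight 1/3 and renormalizing the remaining 1/6 : 1/2 gives weights 1/4, 3/4 on B_1, B_2.
N = (1/4)·(4, -3) + (3/4)·(6, -6) = (11/2, -21/4).

(11/2, -21/4)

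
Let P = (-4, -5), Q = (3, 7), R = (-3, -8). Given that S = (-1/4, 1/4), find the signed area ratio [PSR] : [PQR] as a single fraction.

[PQR] = ½·((-4)·(7−(-8)) + 3·(-8−(-5)) + (-3)·(-5−7)) = ½·(-60 − 9 + 36) = -33/2.
[PSR] = ½·((-4)·(1/4−(-8)) + (-1/4)·(-8−(-5)) + (-3)·(-5−(1/4))) = ½·(-33 + 3/4 + 63/4) = -33/4, so the ratio is (-33/4)/(-33/2) = 1/2.

1/2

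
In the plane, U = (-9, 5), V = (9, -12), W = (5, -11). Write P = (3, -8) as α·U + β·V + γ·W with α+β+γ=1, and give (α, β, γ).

Signed area of the reference triangle: [UVW] = ½·((-9)·(-12−(-11)) + 9·(-11−5) + 5·(5−(-12))) = ½·(9 − 144 + 85) = -25.
[PVW] = ½·(3·(-12−(-11)) + 9·(-11−(-8)) + 5·(-8−(-12))) = ½·(-3 − 27 + 20) = -5, so the U-coordinate is (-5)/(-25) = 1/5.
[UPW] = ½·((-9)·(-8−(-11)) + 3·(-11−5) + 5·(5−(-8))) = ½·(-27 − 48 + 65) = -5, so the V-coordinate is 1/5.
[UVP] = ½·((-9)·(-12−(-8)) + 9·(-8−5) + 3·(5−(-12))) = ½·(36 − 117 + 51) = -15, so the W-coordinate is 3/5.

(1/5, 1/5, 3/5)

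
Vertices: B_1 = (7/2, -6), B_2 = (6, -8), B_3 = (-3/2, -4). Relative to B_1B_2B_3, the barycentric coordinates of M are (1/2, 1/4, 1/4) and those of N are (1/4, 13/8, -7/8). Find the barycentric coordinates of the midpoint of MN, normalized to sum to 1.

Since both coordinate triples sum to 1, the midpoint's barycentrics are the componentwise average.
(1/2+1/4)/2 = 3/8; similarly 15/16 and -5/16.

(3/8, 15/16, -5/16)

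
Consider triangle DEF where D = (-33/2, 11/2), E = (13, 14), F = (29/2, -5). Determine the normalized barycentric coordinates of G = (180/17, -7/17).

(2/17, 3/17, 12/17)

Signed area of the reference triangle: [DEF] = ½·((-33/2)·(14−(-5)) + 13·(-5−(11/2)) + (29/2)·(11/2−14)) = ½·(-627/2 − 273/2 − 493/4) = -2293/8.
[GEF] = ½·((180/17)·(14−(-5)) + 13·(-5−(-7/17)) + (29/2)·(-7/17−14)) = ½·(3420/17 − 1014/17 − 7105/34) = -2293/68, so the D-coordinate is (-2293/68)/(-2293/8) = 2/17.
[DGF] = ½·((-33/2)·(-7/17−(-5)) + (180/17)·(-5−(11/2)) + (29/2)·(11/2−(-7/17))) = ½·(-1287/17 − 1890/17 + 5829/68) = -6879/136, so the E-coordinate is 3/17.
[DEG] = ½·((-33/2)·(14−(-7/17)) + 13·(-7/17−(11/2)) + (180/17)·(11/2−14)) = ½·(-8085/34 − 2613/34 − 90) = -6879/34, so the F-coordinate is 12/17.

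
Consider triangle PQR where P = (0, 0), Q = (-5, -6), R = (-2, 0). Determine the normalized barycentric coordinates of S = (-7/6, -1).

Signed area of the reference triangle: [PQR] = ½·(0·(-6−0) + (-5)·(0−0) + (-2)·(0−(-6))) = ½·(0 + 0 − 12) = -6.
[SQR] = ½·((-7/6)·(-6−0) + (-5)·(0−(-1)) + (-2)·(-1−(-6))) = ½·(7 − 5 − 10) = -4, so the P-coordinate is (-4)/(-6) = 2/3.
[PSR] = ½·(0·(-1−0) + (-7/6)·(0−0) + (-2)·(0−(-1))) = ½·(0 + 0 − 2) = -1, so the Q-coordinate is 1/6.
[PQS] = ½·(0·(-6−(-1)) + (-5)·(-1−0) + (-7/6)·(0−(-6))) = ½·(0 + 5 − 7) = -1, so the R-coordinate is 1/6.

(2/3, 1/6, 1/6)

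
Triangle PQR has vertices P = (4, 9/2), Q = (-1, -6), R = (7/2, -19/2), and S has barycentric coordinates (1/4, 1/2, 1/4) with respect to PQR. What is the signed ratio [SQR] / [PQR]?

The signed ratio [SQR]/[PQR] equals the barycentric coordinate of S at vertex P, which is 1/4.

1/4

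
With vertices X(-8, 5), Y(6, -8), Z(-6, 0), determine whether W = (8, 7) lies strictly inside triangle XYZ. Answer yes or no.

Barycentric coordinates of W: (49/11, 21/11, -59/11).
The three coordinates are positive, positive, negative; a point is interior exactly when all three are positive.

no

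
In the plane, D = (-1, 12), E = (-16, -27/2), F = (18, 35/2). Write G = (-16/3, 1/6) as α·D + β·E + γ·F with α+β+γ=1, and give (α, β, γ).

Signed area of the reference triangle: [DEF] = ½·((-1)·(-27/2−(35/2)) + (-16)·(35/2−12) + 18·(12−(-27/2))) = ½·(31 − 88 + 459) = 201.
[GEF] = ½·((-16/3)·(-27/2−(35/2)) + (-16)·(35/2−(1/6)) + 18·(1/6−(-27/2))) = ½·(496/3 − 832/3 + 246) = 67, so the D-coordinate is 67/201 = 1/3.
[DGF] = ½·((-1)·(1/6−(35/2)) + (-16/3)·(35/2−12) + 18·(12−(1/6))) = ½·(52/3 − 88/3 + 213) = 201/2, so the E-coordinate is 1/2.
[DEG] = ½·((-1)·(-27/2−(1/6)) + (-16)·(1/6−12) + (-16/3)·(12−(-27/2))) = ½·(41/3 + 568/3 − 136) = 67/2, so the F-coordinate is 1/6.
Check: 1/3 + 1/2 + 1/6 = 1.

(1/3, 1/2, 1/6)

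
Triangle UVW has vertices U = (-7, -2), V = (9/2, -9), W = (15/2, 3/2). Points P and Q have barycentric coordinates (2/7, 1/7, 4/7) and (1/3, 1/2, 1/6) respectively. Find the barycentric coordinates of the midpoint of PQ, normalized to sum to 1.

(13/42, 9/28, 31/84)

Since both coordinate triples sum to 1, the midpoint's barycentrics are the componentwise average.
(2/7+1/3)/2 = 13/42; similarly 9/28 and 31/84.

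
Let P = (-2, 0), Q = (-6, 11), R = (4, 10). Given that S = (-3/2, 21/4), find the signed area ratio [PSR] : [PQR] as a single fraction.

[PQR] = ½·((-2)·(11−10) + (-6)·(10−0) + 4·(0−11)) = ½·(-2 − 60 − 44) = -53.
[PSR] = ½·((-2)·(21/4−10) + (-3/2)·(10−0) + 4·(0−(21/4))) = ½·(19/2 − 15 − 21) = -53/4, so the ratio is (-53/4)/(-53) = 1/4.

1/4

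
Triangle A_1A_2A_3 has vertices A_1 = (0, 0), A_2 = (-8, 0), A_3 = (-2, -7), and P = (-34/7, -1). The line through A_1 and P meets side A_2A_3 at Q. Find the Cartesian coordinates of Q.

Barycentric coordinates of P with respect to A_1A_2A_3: (2/7, 4/7, 1/7).
On side A_2A_3 the A_1-coordinate is zero; dropping P's A_1-weight 2/7 and renormalizing the remaining 4/7 : 1/7 gives weights 4/5, 1/5 on A_2, A_3.
Q = (4/5)·(-8, 0) + (1/5)·(-2, -7) = (-34/5, -7/5).

(-34/5, -7/5)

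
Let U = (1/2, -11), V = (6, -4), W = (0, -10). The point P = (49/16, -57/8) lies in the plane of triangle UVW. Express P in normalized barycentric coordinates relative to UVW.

(1/8, 1/2, 3/8)

Signed area of the reference triangle: [UVW] = ½·((1/2)·(-4−(-10)) + 6·(-10−(-11)) + 0·(-11−(-4))) = ½·(3 + 6 + 0) = 9/2.
[PVW] = ½·((49/16)·(-4−(-10)) + 6·(-10−(-57/8)) + 0·(-57/8−(-4))) = ½·(147/8 − 69/4 + 0) = 9/16, so the U-coordinate is (9/16)/(9/2) = 1/8.
[UPW] = ½·((1/2)·(-57/8−(-10)) + (49/16)·(-10−(-11)) + 0·(-11−(-57/8))) = ½·(23/16 + 49/16 + 0) = 9/4, so the V-coordinate is 1/2.
[UVP] = ½·((1/2)·(-4−(-57/8)) + 6·(-57/8−(-11)) + (49/16)·(-11−(-4))) = ½·(25/16 + 93/4 − 343/16) = 27/16, so the W-coordinate is 3/8.
Check: 1/8 + 1/2 + 3/8 = 1.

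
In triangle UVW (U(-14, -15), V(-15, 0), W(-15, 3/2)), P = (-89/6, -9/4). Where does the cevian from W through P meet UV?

Barycentric coordinates of P with respect to UVW: (1/6, 2/3, 1/6).
On side UV the W-coordinate is zero; dropping P's W-weight 1/6 and renormalizing the remaining 1/6 : 2/3 gives weights 1/5, 4/5 on U, V.
Q = (1/5)·(-14, -15) + (4/5)·(-15, 0) = (-74/5, -3).

(-74/5, -3)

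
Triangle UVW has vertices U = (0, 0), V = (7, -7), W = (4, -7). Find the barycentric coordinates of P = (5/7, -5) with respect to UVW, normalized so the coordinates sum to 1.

Signed area of the reference triangle: [UVW] = ½·(0·(-7−(-7)) + 7·(-7−0) + 4·(0−(-7))) = ½·(0 − 49 + 28) = -21/2.
[PVW] = ½·((5/7)·(-7−(-7)) + 7·(-7−(-5)) + 4·(-5−(-7))) = ½·(0 − 14 + 8) = -3, so the U-coordinate is (-3)/(-21/2) = 2/7.
[UPW] = ½·(0·(-5−(-7)) + (5/7)·(-7−0) + 4·(0−(-5))) = ½·(0 − 5 + 20) = 15/2, so the V-coordinate is -5/7.
[UVP] = ½·(0·(-7−(-5)) + 7·(-5−0) + (5/7)·(0−(-7))) = ½·(0 − 35 + 5) = -15, so the W-coordinate is 10/7.

(2/7, -5/7, 10/7)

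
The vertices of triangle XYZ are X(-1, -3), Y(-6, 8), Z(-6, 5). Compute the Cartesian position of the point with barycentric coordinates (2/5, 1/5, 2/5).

(-4, 12/5)

W = (2/5)·X + (1/5)·Y + (2/5)·Z.
x-coordinate: (2/5)·(-1) + (1/5)·(-6) + (2/5)·(-6) = -4.
y-coordinate: (2/5)·(-3) + (1/5)·8 + (2/5)·5 = 12/5.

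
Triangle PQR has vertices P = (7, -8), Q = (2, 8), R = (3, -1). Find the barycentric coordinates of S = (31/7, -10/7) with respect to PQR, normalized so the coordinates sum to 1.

(3/7, 2/7, 2/7)

Signed area of the reference triangle: [PQR] = ½·(7·(8−(-1)) + 2·(-1−(-8)) + 3·(-8−8)) = ½·(63 + 14 − 48) = 29/2.
[SQR] = ½·((31/7)·(8−(-1)) + 2·(-1−(-10/7)) + 3·(-10/7−8)) = ½·(279/7 + 6/7 − 198/7) = 87/14, so the P-coordinate is (87/14)/(29/2) = 3/7.
[PSR] = ½·(7·(-10/7−(-1)) + (31/7)·(-1−(-8)) + 3·(-8−(-10/7))) = ½·(-3 + 31 − 138/7) = 29/7, so the Q-coordinate is 2/7.
[PQS] = ½·(7·(8−(-10/7)) + 2·(-10/7−(-8)) + (31/7)·(-8−8)) = ½·(66 + 92/7 − 496/7) = 29/7, so the R-coordinate is 2/7.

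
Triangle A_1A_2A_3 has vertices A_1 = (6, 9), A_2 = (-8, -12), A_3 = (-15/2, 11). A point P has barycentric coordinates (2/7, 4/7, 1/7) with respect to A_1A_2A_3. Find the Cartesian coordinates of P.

P = (2/7)·A_1 + (4/7)·A_2 + (1/7)·A_3.
x-coordinate: (2/7)·6 + (4/7)·(-8) + (1/7)·(-15/2) = -55/14.
y-coordinate: (2/7)·9 + (4/7)·(-12) + (1/7)·11 = -19/7.

(-55/14, -19/7)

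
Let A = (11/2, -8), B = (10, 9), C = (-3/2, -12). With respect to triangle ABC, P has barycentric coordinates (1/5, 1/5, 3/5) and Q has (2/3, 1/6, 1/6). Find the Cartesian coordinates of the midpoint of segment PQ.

Barycentric coordinates of the midpoint are the average: (13/30, 11/60, 23/60).
Converting: (13/30)·A + (11/60)·B + (23/60)·C = (437/120, -77/12).

(437/120, -77/12)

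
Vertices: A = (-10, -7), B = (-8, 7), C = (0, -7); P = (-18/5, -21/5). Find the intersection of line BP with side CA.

Barycentric coordinates of P with respect to ABC: (1/5, 1/5, 3/5).
On side CA the B-coordinate is zero; dropping P's B-weight 1/5 and renormalizing the remaining 3/5 : 1/5 gives weights 3/4, 1/4 on C, A.
Q = (3/4)·(0, -7) + (1/4)·(-10, -7) = (-5/2, -7).

(-5/2, -7)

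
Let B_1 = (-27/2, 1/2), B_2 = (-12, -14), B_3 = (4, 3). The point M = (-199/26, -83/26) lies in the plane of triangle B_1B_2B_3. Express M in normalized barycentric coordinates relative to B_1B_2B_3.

(5/13, 4/13, 4/13)

Signed area of the reference triangle: [B_1B_2B_3] = ½·((-27/2)·(-14−3) + (-12)·(3−(1/2)) + 4·(1/2−(-14))) = ½·(459/2 − 30 + 58) = 515/4.
[MB_2B_3] = ½·((-199/26)·(-14−3) + (-12)·(3−(-83/26)) + 4·(-83/26−(-14))) = ½·(3383/26 − 966/13 + 562/13) = 2575/52, so the B_1-coordinate is (2575/52)/(515/4) = 5/13.
[B_1MB_3] = ½·((-27/2)·(-83/26−3) + (-199/26)·(3−(1/2)) + 4·(1/2−(-83/26))) = ½·(4347/52 − 995/52 + 192/13) = 515/13, so the B_2-coordinate is 4/13.
[B_1B_2M] = ½·((-27/2)·(-14−(-83/26)) + (-12)·(-83/26−(1/2)) + (-199/26)·(1/2−(-14))) = ½·(7587/52 + 576/13 − 5771/52) = 515/13, so the B_3-coordinate is 4/13.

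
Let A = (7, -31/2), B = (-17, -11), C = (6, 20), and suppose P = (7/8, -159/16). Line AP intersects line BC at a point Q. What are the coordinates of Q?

Barycentric coordinates of P with respect to ABC: (5/8, 1/4, 1/8).
On side BC the A-coordinate is zero; dropping P's A-weight 5/8 and renormalizing the remaining 1/4 : 1/8 gives weights 2/3, 1/3 on B, C.
Q = (2/3)·(-17, -11) + (1/3)·(6, 20) = (-28/3, -2/3).

(-28/3, -2/3)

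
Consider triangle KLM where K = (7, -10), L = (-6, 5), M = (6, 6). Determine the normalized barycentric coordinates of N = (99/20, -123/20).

(3/4, 3/20, 1/10)

Signed area of the reference triangle: [KLM] = ½·(7·(5−6) + (-6)·(6−(-10)) + 6·(-10−5)) = ½·(-7 − 96 − 90) = -193/2.
[NLM] = ½·((99/20)·(5−6) + (-6)·(6−(-123/20)) + 6·(-123/20−5)) = ½·(-99/20 − 729/10 − 669/10) = -579/8, so the K-coordinate is (-579/8)/(-193/2) = 3/4.
[KNM] = ½·(7·(-123/20−6) + (99/20)·(6−(-10)) + 6·(-10−(-123/20))) = ½·(-1701/20 + 396/5 − 231/10) = -579/40, so the L-coordinate is 3/20.
[KLN] = ½·(7·(5−(-123/20)) + (-6)·(-123/20−(-10)) + (99/20)·(-10−5)) = ½·(1561/20 − 231/10 − 297/4) = -193/20, so the M-coordinate is 1/10.
Check: 3/4 + 3/20 + 1/10 = 1.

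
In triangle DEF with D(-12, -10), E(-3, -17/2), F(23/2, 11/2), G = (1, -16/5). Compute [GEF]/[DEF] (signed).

1/5

[DEF] = ½·((-12)·(-17/2−(11/2)) + (-3)·(11/2−(-10)) + (23/2)·(-10−(-17/2))) = ½·(168 − 93/2 − 69/4) = 417/8.
[GEF] = ½·(1·(-17/2−(11/2)) + (-3)·(11/2−(-16/5)) + (23/2)·(-16/5−(-17/2))) = ½·(-14 − 261/10 + 1219/20) = 417/40, so the ratio is (417/40)/(417/8) = 1/5.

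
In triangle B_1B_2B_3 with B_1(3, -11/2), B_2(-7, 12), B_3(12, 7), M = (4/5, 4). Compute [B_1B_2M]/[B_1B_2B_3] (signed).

1/5

[B_1B_2B_3] = ½·(3·(12−7) + (-7)·(7−(-11/2)) + 12·(-11/2−12)) = ½·(15 − 175/2 − 210) = -565/4.
[B_1B_2M] = ½·(3·(12−4) + (-7)·(4−(-11/2)) + (4/5)·(-11/2−12)) = ½·(24 − 133/2 − 14) = -113/4, so the ratio is (-113/4)/(-565/4) = 1/5.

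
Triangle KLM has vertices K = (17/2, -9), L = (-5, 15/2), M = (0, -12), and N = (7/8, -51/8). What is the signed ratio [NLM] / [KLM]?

1/4

[KLM] = ½·((17/2)·(15/2−(-12)) + (-5)·(-12−(-9)) + 0·(-9−(15/2))) = ½·(663/4 + 15 + 0) = 723/8.
[NLM] = ½·((7/8)·(15/2−(-12)) + (-5)·(-12−(-51/8)) + 0·(-51/8−(15/2))) = ½·(273/16 + 225/8 + 0) = 723/32, so the ratio is (723/32)/(723/8) = 1/4.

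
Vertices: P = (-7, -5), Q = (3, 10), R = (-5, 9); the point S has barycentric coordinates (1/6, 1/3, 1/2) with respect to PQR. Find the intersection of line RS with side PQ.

Line RS meets PQ where the R-coordinate vanishes; zeroing S's R-weight and renormalizing leaves P, Q-weights 1/6 : 1/3 → (1/3, 2/3).
So T = (1/3)·P + (2/3)·Q = (-1/3, 5).

(-1/3, 5)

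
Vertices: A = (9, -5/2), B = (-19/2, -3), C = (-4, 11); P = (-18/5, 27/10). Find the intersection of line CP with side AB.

(-10/3, -17/6)

Barycentric coordinates of P with respect to ABC: (1/5, 2/5, 2/5).
On side AB the C-coordinate is zero; dropping P's C-weight 2/5 and renormalizing the remaining 1/5 : 2/5 gives weights 1/3, 2/3 on A, B.
Q = (1/3)·(9, -5/2) + (2/3)·(-19/2, -3) = (-10/3, -17/6).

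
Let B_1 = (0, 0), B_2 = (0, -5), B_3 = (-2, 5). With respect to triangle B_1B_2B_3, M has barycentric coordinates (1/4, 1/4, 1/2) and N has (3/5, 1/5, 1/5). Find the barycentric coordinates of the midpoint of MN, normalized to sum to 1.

Since both coordinate triples sum to 1, the midpoint's barycentrics are the componentwise average.
(1/4+3/5)/2 = 17/40; similarly 9/40 and 7/20.

(17/40, 9/40, 7/20)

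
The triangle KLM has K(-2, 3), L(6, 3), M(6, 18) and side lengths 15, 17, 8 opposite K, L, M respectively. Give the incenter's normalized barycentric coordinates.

The incenter has barycentric coordinates proportional to the opposite side lengths: (15 : 17 : 8).
Normalizing by 15+17+8 = 40 gives (3/8, 17/40, 1/5).

(3/8, 17/40, 1/5)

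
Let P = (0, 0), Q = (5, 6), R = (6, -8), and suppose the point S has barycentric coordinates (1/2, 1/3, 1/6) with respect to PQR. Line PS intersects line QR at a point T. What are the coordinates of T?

(16/3, 4/3)

Line PS meets QR where the P-coordinate vanishes; zeroing S's P-weight and renormalizing leaves Q, R-weights 1/3 : 1/6 → (2/3, 1/3).
So T = (2/3)·Q + (1/3)·R = (16/3, 4/3).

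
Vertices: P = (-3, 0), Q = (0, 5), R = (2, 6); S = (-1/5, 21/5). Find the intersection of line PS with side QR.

(1/2, 21/4)

Barycentric coordinates of S with respect to PQR: (1/5, 3/5, 1/5).
On side QR the P-coordinate is zero; dropping S's P-weight 1/5 and renormalizing the remaining 3/5 : 1/5 gives weights 3/4, 1/4 on Q, R.
T = (3/4)·(0, 5) + (1/4)·(2, 6) = (1/2, 21/4).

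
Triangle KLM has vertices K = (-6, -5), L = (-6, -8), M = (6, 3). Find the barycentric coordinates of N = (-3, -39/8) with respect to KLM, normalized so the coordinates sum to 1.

Signed area of the reference triangle: [KLM] = ½·((-6)·(-8−3) + (-6)·(3−(-5)) + 6·(-5−(-8))) = ½·(66 − 48 + 18) = 18.
[NLM] = ½·((-3)·(-8−3) + (-6)·(3−(-39/8)) + 6·(-39/8−(-8))) = ½·(33 − 189/4 + 75/4) = 9/4, so the K-coordinate is (9/4)/18 = 1/8.
[KNM] = ½·((-6)·(-39/8−3) + (-3)·(3−(-5)) + 6·(-5−(-39/8))) = ½·(189/4 − 24 − 3/4) = 45/4, so the L-coordinate is 5/8.
[KLN] = ½·((-6)·(-8−(-39/8)) + (-6)·(-39/8−(-5)) + (-3)·(-5−(-8))) = ½·(75/4 − 3/4 − 9) = 9/2, so the M-coordinate is 1/4.

(1/8, 5/8, 1/4)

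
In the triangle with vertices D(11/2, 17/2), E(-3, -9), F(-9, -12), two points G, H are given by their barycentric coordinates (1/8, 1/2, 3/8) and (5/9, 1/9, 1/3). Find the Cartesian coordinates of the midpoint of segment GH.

Barycentric coordinates of the midpoint are the average: (49/144, 11/36, 17/48).
Converting: (49/144)·D + (11/36)·E + (17/48)·F = (-643/288, -1183/288).

(-643/288, -1183/288)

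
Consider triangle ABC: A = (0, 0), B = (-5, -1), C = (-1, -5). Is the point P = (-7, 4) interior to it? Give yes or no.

no

Barycentric coordinates of P: (1/2, 13/8, -9/8).
The three coordinates are positive, positive, negative; a point is interior exactly when all three are positive.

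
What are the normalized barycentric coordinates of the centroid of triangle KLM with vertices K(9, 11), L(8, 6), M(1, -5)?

The centroid is the average of the vertices, so each weight is 1/3.

(1/3, 1/3, 1/3)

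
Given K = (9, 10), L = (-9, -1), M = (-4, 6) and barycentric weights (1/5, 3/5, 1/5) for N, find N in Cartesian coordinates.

N = (1/5)·K + (3/5)·L + (1/5)·M.
x-coordinate: (1/5)·9 + (3/5)·(-9) + (1/5)·(-4) = -22/5.
y-coordinate: (1/5)·10 + (3/5)·(-1) + (1/5)·6 = 13/5.

(-22/5, 13/5)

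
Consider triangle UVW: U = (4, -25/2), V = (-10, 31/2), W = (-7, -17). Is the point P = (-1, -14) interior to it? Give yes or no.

Barycentric coordinates of P: (204/371, 6/371, 23/53).
The three coordinates are positive, positive, positive; a point is interior exactly when all three are positive.

yes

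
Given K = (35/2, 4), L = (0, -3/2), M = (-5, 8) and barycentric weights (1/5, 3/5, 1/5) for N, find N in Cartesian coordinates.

(5/2, 3/2)

N = (1/5)·K + (3/5)·L + (1/5)·M.
x-coordinate: (1/5)·(35/2) + (3/5)·0 + (1/5)·(-5) = 5/2.
y-coordinate: (1/5)·4 + (3/5)·(-3/2) + (1/5)·8 = 3/2.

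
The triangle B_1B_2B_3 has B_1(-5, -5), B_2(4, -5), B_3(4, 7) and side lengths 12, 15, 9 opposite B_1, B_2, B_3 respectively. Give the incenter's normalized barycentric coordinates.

(1/3, 5/12, 1/4)

The incenter has barycentric coordinates proportional to the opposite side lengths: (12 : 15 : 9).
Normalizing by 12+15+9 = 36 gives (1/3, 5/12, 1/4).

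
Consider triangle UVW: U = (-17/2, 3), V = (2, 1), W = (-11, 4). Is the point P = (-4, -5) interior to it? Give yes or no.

Barycentric coordinates of P: (192/11, -31/11, -150/11).
The three coordinates are positive, negative, negative; a point is interior exactly when all three are positive.

no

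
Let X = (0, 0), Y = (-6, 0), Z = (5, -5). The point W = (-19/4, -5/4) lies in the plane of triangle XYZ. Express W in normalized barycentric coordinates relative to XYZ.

(-1/4, 1, 1/4)

Signed area of the reference triangle: [XYZ] = ½·(0·(0−(-5)) + (-6)·(-5−0) + 5·(0−0)) = ½·(0 + 30 + 0) = 15.
[WYZ] = ½·((-19/4)·(0−(-5)) + (-6)·(-5−(-5/4)) + 5·(-5/4−0)) = ½·(-95/4 + 45/2 − 25/4) = -15/4, so the X-coordinate is (-15/4)/15 = -1/4.
[XWZ] = ½·(0·(-5/4−(-5)) + (-19/4)·(-5−0) + 5·(0−(-5/4))) = ½·(0 + 95/4 + 25/4) = 15, so the Y-coordinate is 1.
[XYW] = ½·(0·(0−(-5/4)) + (-6)·(-5/4−0) + (-19/4)·(0−0)) = ½·(0 + 15/2 + 0) = 15/4, so the Z-coordinate is 1/4.
Check: -1/4 + 1 + 1/4 = 1.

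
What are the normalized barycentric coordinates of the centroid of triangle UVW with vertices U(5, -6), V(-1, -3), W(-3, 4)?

The centroid is the average of the vertices, so each weight is 1/3.

(1/3, 1/3, 1/3)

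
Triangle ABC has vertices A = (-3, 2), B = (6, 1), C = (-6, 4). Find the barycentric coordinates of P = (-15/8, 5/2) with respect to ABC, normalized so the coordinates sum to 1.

Signed area of the reference triangle: [ABC] = ½·((-3)·(1−4) + 6·(4−2) + (-6)·(2−1)) = ½·(9 + 12 − 6) = 15/2.
[PBC] = ½·((-15/8)·(1−4) + 6·(4−(5/2)) + (-6)·(5/2−1)) = ½·(45/8 + 9 − 9) = 45/16, so the A-coordinate is (45/16)/(15/2) = 3/8.
[APC] = ½·((-3)·(5/2−4) + (-15/8)·(4−2) + (-6)·(2−(5/2))) = ½·(9/2 − 15/4 + 3) = 15/8, so the B-coordinate is 1/4.
[ABP] = ½·((-3)·(1−(5/2)) + 6·(5/2−2) + (-15/8)·(2−1)) = ½·(9/2 + 3 − 15/8) = 45/16, so the C-coordinate is 3/8.
Check: 3/8 + 1/4 + 3/8 = 1.

(3/8, 1/4, 3/8)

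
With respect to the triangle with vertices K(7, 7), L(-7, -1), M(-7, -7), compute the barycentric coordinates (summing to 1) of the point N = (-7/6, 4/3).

(5/12, 5/12, 1/6)

Signed area of the reference triangle: [KLM] = ½·(7·(-1−(-7)) + (-7)·(-7−7) + (-7)·(7−(-1))) = ½·(42 + 98 − 56) = 42.
[NLM] = ½·((-7/6)·(-1−(-7)) + (-7)·(-7−(4/3)) + (-7)·(4/3−(-1))) = ½·(-7 + 175/3 − 49/3) = 35/2, so the K-coordinate is (35/2)/42 = 5/12.
[KNM] = ½·(7·(4/3−(-7)) + (-7/6)·(-7−7) + (-7)·(7−(4/3))) = ½·(175/3 + 49/3 − 119/3) = 35/2, so the L-coordinate is 5/12.
[KLN] = ½·(7·(-1−(4/3)) + (-7)·(4/3−7) + (-7/6)·(7−(-1))) = ½·(-49/3 + 119/3 − 28/3) = 7, so the M-coordinate is 1/6.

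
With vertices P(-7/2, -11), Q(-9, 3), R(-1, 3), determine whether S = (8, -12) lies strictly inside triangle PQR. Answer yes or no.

Barycentric coordinates of S: (15/14, -327/224, 311/224).
The three coordinates are positive, negative, positive; a point is interior exactly when all three are positive.

no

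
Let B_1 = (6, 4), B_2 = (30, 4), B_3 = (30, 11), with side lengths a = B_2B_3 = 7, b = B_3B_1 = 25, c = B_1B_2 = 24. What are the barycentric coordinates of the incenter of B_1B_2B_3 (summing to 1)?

The incenter has barycentric coordinates proportional to the opposite side lengths: (7 : 25 : 24).
Normalizing by 7+25+24 = 56 gives (1/8, 25/56, 3/7).

(1/8, 25/56, 3/7)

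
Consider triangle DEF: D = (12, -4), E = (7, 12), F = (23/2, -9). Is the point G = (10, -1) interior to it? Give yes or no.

yes

Barycentric coordinates of G: (3/22, 23/66, 17/33).
The three coordinates are positive, positive, positive; a point is interior exactly when all three are positive.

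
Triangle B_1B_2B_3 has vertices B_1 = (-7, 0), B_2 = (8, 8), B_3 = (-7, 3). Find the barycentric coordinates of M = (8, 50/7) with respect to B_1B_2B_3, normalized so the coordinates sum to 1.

Signed area of the reference triangle: [B_1B_2B_3] = ½·((-7)·(8−3) + 8·(3−0) + (-7)·(0−8)) = ½·(-35 + 24 + 56) = 45/2.
[MB_2B_3] = ½·(8·(8−3) + 8·(3−(50/7)) + (-7)·(50/7−8)) = ½·(40 − 232/7 + 6) = 45/7, so the B_1-coordinate is (45/7)/(45/2) = 2/7.
[B_1MB_3] = ½·((-7)·(50/7−3) + 8·(3−0) + (-7)·(0−(50/7))) = ½·(-29 + 24 + 50) = 45/2, so the B_2-coordinate is 1.
[B_1B_2M] = ½·((-7)·(8−(50/7)) + 8·(50/7−0) + 8·(0−8)) = ½·(-6 + 400/7 − 64) = -45/7, so the B_3-coordinate is -2/7.

(2/7, 1, -2/7)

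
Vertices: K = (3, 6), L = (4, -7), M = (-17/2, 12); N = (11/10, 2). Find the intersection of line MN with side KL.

Barycentric coordinates of N with respect to KLM: (2/5, 2/5, 1/5).
On side KL the M-coordinate is zero; dropping N's M-weight 1/5 and renormalizing the remaining 2/5 : 2/5 gives weights 1/2, 1/2 on K, L.
J = (1/2)·(3, 6) + (1/2)·(4, -7) = (7/2, -1/2).

(7/2, -1/2)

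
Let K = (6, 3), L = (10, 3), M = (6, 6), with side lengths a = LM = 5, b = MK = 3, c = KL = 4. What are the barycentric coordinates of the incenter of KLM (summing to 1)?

(5/12, 1/4, 1/3)

The incenter has barycentric coordinates proportional to the opposite side lengths: (5 : 3 : 4).
Normalizing by 5+3+4 = 12 gives (5/12, 1/4, 1/3).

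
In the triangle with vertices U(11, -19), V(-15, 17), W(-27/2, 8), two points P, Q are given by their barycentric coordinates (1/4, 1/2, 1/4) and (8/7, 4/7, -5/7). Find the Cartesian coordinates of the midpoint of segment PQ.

Barycentric coordinates of the midpoint are the average: (39/56, 15/28, -13/56).
Converting: (39/56)·U + (15/28)·V + (-13/56)·W = (309/112, -335/56).

(309/112, -335/56)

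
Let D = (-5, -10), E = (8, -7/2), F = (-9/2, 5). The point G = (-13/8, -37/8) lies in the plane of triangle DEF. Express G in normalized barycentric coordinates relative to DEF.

Signed area of the reference triangle: [DEF] = ½·((-5)·(-7/2−5) + 8·(5−(-10)) + (-9/2)·(-10−(-7/2))) = ½·(85/2 + 120 + 117/4) = 767/8.
[GEF] = ½·((-13/8)·(-7/2−5) + 8·(5−(-37/8)) + (-9/2)·(-37/8−(-7/2))) = ½·(221/16 + 77 + 81/16) = 767/16, so the D-coordinate is (767/16)/(767/8) = 1/2.
[DGF] = ½·((-5)·(-37/8−5) + (-13/8)·(5−(-10)) + (-9/2)·(-10−(-37/8))) = ½·(385/8 − 195/8 + 387/16) = 767/32, so the E-coordinate is 1/4.
[DEG] = ½·((-5)·(-7/2−(-37/8)) + 8·(-37/8−(-10)) + (-13/8)·(-10−(-7/2))) = ½·(-45/8 + 43 + 169/16) = 767/32, so the F-coordinate is 1/4.

(1/2, 1/4, 1/4)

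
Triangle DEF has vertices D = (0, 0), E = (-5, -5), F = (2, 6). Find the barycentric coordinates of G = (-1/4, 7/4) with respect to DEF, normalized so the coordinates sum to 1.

Signed area of the reference triangle: [DEF] = ½·(0·(-5−6) + (-5)·(6−0) + 2·(0−(-5))) = ½·(0 − 30 + 10) = -10.
[GEF] = ½·((-1/4)·(-5−6) + (-5)·(6−(7/4)) + 2·(7/4−(-5))) = ½·(11/4 − 85/4 + 27/2) = -5/2, so the D-coordinate is (-5/2)/(-10) = 1/4.
[DGF] = ½·(0·(7/4−6) + (-1/4)·(6−0) + 2·(0−(7/4))) = ½·(0 − 3/2 − 7/2) = -5/2, so the E-coordinate is 1/4.
[DEG] = ½·(0·(-5−(7/4)) + (-5)·(7/4−0) + (-1/4)·(0−(-5))) = ½·(0 − 35/4 − 5/4) = -5, so the F-coordinate is 1/2.

(1/4, 1/4, 1/2)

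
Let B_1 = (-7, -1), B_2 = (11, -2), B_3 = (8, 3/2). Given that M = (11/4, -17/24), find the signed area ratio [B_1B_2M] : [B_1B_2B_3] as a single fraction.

[B_1B_2B_3] = ½·((-7)·(-2−(3/2)) + 11·(3/2−(-1)) + 8·(-1−(-2))) = ½·(49/2 + 55/2 + 8) = 30.
[B_1B_2M] = ½·((-7)·(-2−(-17/24)) + 11·(-17/24−(-1)) + (11/4)·(-1−(-2))) = ½·(217/24 + 77/24 + 11/4) = 15/2, so the ratio is (15/2)/30 = 1/4.

1/4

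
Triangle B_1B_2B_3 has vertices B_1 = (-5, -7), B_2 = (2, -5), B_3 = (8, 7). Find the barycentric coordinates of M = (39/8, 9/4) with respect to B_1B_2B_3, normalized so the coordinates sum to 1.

(1/8, 1/4, 5/8)

Signed area of the reference triangle: [B_1B_2B_3] = ½·((-5)·(-5−7) + 2·(7−(-7)) + 8·(-7−(-5))) = ½·(60 + 28 − 16) = 36.
[MB_2B_3] = ½·((39/8)·(-5−7) + 2·(7−(9/4)) + 8·(9/4−(-5))) = ½·(-117/2 + 19/2 + 58) = 9/2, so the B_1-coordinate is (9/2)/36 = 1/8.
[B_1MB_3] = ½·((-5)·(9/4−7) + (39/8)·(7−(-7)) + 8·(-7−(9/4))) = ½·(95/4 + 273/4 − 74) = 9, so the B_2-coordinate is 1/4.
[B_1B_2M] = ½·((-5)·(-5−(9/4)) + 2·(9/4−(-7)) + (39/8)·(-7−(-5))) = ½·(145/4 + 37/2 − 39/4) = 45/2, so the B_3-coordinate is 5/8.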